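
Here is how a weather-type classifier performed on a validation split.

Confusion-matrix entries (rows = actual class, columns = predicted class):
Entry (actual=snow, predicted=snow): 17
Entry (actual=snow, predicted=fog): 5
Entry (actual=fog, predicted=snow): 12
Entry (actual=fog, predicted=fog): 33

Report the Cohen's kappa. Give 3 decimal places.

0.468

Observed agreement pₒ = trace/N = 50/67 = 0.7463
Expected agreement pₑ = Σ (rowᵢ·colᵢ)/N² = (22·29 + 45·38)/67² = 0.5231
κ = (pₒ − pₑ)/(1 − pₑ) = (0.7463 − 0.5231)/(1 − 0.5231) = 0.468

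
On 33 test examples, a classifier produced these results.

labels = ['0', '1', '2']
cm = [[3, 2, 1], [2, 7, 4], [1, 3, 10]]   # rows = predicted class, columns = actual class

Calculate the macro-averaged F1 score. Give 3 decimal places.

Per-class F1 score (2·TP/(2·TP+FP+FN)):
  0: TP=3, FP=2+1=3, FN=2+1=3 → 6/12 = 0.5000
  1: TP=7, FP=2+4=6, FN=2+3=5 → 14/25 = 0.5600
  2: TP=10, FP=1+3=4, FN=1+4=5 → 20/29 = 0.6897
Macro-F1 score = mean = (0.5000 + 0.5600 + 0.6897) / 3 = 0.583

0.583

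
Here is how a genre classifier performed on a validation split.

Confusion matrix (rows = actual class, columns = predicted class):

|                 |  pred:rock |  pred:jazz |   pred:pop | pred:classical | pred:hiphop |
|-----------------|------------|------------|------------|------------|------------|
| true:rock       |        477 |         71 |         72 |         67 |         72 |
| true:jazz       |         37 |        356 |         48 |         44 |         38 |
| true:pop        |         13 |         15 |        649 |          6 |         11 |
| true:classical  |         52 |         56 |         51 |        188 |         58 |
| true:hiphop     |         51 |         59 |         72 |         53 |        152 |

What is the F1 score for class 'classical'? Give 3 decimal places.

Treat 'classical' as positive and all other classes as negative.
F1 score = 2·TP/(2·TP+FP+FN).
classical: TP=188, FP=67+44+6+53=170, FN=52+56+51+58=217 → 376/763 = 0.4928

0.493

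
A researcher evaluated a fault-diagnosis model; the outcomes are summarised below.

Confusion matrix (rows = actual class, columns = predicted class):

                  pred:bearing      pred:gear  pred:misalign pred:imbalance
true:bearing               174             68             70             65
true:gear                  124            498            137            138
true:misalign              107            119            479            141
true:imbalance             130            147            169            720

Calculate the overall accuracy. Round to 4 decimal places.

0.5694

Accuracy = trace / total = (174+498+479+720=1871) / 3286 = 1871/3286 = 0.5694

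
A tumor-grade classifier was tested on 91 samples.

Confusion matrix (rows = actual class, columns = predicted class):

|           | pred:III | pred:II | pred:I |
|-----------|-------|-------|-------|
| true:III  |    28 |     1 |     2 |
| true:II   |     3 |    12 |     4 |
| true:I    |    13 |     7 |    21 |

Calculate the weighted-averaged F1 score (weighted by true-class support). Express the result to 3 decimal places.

0.661

Per-class F1 score (2·TP/(2·TP+FP+FN)):
  III: TP=28, FP=3+13=16, FN=1+2=3 → 56/75 = 0.7467
  II: TP=12, FP=1+7=8, FN=3+4=7 → 24/39 = 0.6154
  I: TP=21, FP=2+4=6, FN=13+7=20 → 42/68 = 0.6176
Weighted-F1 score = Σ (supportᵢ/N)·F1 scoreᵢ with N=91: (31/91)·0.7467 + (19/91)·0.6154 + (41/91)·0.6176 = 0.661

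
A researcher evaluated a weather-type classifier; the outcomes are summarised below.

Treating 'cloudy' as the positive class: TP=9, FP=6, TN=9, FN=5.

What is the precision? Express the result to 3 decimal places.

0.600

Precision = TP/(TP+FP) = 9/(9+6) = 9/15 = 0.600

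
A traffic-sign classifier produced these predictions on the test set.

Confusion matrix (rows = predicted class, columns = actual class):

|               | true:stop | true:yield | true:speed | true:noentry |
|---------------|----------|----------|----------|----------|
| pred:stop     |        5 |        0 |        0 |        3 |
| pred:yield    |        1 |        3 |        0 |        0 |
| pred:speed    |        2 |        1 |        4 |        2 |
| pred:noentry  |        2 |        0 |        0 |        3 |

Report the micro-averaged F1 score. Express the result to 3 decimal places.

0.577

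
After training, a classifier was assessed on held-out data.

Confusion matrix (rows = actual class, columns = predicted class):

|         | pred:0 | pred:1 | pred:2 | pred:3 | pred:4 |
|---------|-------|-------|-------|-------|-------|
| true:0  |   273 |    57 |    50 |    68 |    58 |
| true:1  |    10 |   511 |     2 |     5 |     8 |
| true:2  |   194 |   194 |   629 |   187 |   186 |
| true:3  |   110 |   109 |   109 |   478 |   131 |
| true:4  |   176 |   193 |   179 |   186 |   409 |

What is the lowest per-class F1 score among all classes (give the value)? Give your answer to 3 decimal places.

Per-class F1 score (2·TP/(2·TP+FP+FN)):
  0: TP=273, FP=10+194+110+176=490, FN=57+50+68+58=233 → 546/1269 = 0.4303
  1: TP=511, FP=57+194+109+193=553, FN=10+2+5+8=25 → 1022/1600 = 0.6388
  2: TP=629, FP=50+2+109+179=340, FN=194+194+187+186=761 → 1258/2359 = 0.5333
  3: TP=478, FP=68+5+187+186=446, FN=110+109+109+131=459 → 956/1861 = 0.5137
  4: TP=409, FP=58+8+186+131=383, FN=176+193+179+186=734 → 818/1935 = 0.4227
Lowest is class '4' with F1 score = 0.423.

0.423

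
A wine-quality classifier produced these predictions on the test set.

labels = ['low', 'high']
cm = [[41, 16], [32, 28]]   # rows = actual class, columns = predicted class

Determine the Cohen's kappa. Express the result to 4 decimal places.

0.1847

Observed agreement pₒ = trace/N = 69/117 = 0.58974
Expected agreement pₑ = Σ (rowᵢ·colᵢ)/N² = (57·73 + 60·44)/117² = 0.49682
κ = (pₒ − pₑ)/(1 − pₑ) = (0.58974 − 0.49682)/(1 − 0.49682) = 0.1847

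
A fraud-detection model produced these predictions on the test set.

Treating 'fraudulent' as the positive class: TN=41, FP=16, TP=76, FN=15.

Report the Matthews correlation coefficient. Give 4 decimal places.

0.5563

MCC = (TP·TN − FP·FN) / √((TP+FP)(TP+FN)(TN+FP)(TN+FN))
Numerator = 76·41 − 16·15 = 2876
Denominator = √(92·91·57·56) = √26723424 = 5169.4704
MCC = 2876 / 5169.4704 = 0.5563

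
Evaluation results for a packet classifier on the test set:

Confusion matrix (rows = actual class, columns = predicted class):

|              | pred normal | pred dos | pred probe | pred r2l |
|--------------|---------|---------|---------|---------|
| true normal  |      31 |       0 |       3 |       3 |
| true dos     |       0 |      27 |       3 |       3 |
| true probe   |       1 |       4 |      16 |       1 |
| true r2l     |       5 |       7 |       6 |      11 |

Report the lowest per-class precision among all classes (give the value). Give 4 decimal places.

0.5714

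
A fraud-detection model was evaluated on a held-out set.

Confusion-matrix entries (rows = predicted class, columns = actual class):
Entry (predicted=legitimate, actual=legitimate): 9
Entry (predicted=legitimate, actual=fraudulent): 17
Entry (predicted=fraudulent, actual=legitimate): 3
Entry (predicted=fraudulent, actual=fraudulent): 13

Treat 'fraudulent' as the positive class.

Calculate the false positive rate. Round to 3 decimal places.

0.250

FPR = FP/(FP+TN) = 3/(3+9) = 0.250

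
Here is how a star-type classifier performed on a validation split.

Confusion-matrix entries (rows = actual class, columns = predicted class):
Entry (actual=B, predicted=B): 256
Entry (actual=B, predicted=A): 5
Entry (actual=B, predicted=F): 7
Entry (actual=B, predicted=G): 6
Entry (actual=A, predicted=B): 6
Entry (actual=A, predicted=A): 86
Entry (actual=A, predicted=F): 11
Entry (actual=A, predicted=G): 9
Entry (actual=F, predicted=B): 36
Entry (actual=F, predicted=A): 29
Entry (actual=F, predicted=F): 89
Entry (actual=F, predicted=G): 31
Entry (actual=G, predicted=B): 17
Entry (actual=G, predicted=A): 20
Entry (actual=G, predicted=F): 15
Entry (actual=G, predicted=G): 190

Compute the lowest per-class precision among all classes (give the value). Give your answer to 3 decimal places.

0.614

Per-class precision (TP/(TP+FP)):
  B: TP=256, FP=6+36+17=59 → 256/315 = 0.8127
  A: TP=86, FP=5+29+20=54 → 86/140 = 0.6143
  F: TP=89, FP=7+11+15=33 → 89/122 = 0.7295
  G: TP=190, FP=6+9+31=46 → 190/236 = 0.8051
Lowest is class 'A' with precision = 0.614.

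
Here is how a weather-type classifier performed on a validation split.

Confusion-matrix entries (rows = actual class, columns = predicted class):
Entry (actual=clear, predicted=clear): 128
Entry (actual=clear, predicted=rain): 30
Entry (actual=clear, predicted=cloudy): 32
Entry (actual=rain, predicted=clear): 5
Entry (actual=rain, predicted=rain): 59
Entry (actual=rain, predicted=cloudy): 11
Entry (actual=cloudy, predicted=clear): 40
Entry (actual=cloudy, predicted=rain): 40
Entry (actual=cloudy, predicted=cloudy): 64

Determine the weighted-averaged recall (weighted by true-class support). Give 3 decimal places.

0.614

Per-class recall (TP/(TP+FN)):
  clear: TP=128, FN=30+32=62 → 128/190 = 0.6737
  rain: TP=59, FN=5+11=16 → 59/75 = 0.7867
  cloudy: TP=64, FN=40+40=80 → 64/144 = 0.4444
Weighted-recall = Σ (supportᵢ/N)·recallᵢ with N=409: (190/409)·0.6737 + (75/409)·0.7867 + (144/409)·0.4444 = 0.614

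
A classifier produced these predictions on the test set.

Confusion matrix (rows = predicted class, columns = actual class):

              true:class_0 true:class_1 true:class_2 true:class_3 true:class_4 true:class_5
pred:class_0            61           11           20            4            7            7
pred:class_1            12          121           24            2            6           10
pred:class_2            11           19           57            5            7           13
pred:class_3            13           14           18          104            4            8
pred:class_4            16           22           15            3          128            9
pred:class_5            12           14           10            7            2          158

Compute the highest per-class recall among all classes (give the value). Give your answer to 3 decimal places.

0.832

Per-class recall (TP/(TP+FN)):
  class_0: TP=61, FN=12+11+13+16+12=64 → 61/125 = 0.4880
  class_1: TP=121, FN=11+19+14+22+14=80 → 121/201 = 0.6020
  class_2: TP=57, FN=20+24+18+15+10=87 → 57/144 = 0.3958
  class_3: TP=104, FN=4+2+5+3+7=21 → 104/125 = 0.8320
  class_4: TP=128, FN=7+6+7+4+2=26 → 128/154 = 0.8312
  class_5: TP=158, FN=7+10+13+8+9=47 → 158/205 = 0.7707
Highest is class 'class_3' with recall = 0.832.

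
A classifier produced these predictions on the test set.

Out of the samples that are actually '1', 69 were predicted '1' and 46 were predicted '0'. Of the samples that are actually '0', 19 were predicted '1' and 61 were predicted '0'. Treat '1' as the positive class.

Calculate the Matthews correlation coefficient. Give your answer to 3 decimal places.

0.358

MCC = (TP·TN − FP·FN) / √((TP+FP)(TP+FN)(TN+FP)(TN+FN))
Numerator = 69·61 − 19·46 = 3335
Denominator = √(88·115·80·107) = √86627200 = 9307.3734
MCC = 3335 / 9307.3734 = 0.358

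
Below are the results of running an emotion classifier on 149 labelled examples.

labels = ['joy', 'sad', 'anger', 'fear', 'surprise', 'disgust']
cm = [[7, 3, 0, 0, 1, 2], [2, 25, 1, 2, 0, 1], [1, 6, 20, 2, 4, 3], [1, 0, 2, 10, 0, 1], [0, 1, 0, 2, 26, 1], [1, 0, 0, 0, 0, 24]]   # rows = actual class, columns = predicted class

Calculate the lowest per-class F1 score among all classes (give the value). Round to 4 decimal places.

0.5600

Per-class F1 score (2·TP/(2·TP+FP+FN)):
  joy: TP=7, FP=2+1+1+0+1=5, FN=3+0+0+1+2=6 → 14/25 = 0.56000
  sad: TP=25, FP=3+6+0+1+0=10, FN=2+1+2+0+1=6 → 50/66 = 0.75758
  anger: TP=20, FP=0+1+2+0+0=3, FN=1+6+2+4+3=16 → 40/59 = 0.67797
  fear: TP=10, FP=0+2+2+2+0=6, FN=1+0+2+0+1=4 → 20/30 = 0.66667
  surprise: TP=26, FP=1+0+4+0+0=5, FN=0+1+0+2+1=4 → 52/61 = 0.85246
  disgust: TP=24, FP=2+1+3+1+1=8, FN=1+0+0+0+0=1 → 48/57 = 0.84211
Lowest is class 'joy' with F1 score = 0.5600.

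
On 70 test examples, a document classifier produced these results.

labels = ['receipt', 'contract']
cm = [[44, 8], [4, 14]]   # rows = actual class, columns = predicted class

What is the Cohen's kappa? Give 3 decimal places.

Observed agreement pₒ = trace/N = 58/70 = 0.8286
Expected agreement pₑ = Σ (rowᵢ·colᵢ)/N² = (52·48 + 18·22)/70² = 0.5902
κ = (pₒ − pₑ)/(1 − pₑ) = (0.8286 − 0.5902)/(1 − 0.5902) = 0.582

0.582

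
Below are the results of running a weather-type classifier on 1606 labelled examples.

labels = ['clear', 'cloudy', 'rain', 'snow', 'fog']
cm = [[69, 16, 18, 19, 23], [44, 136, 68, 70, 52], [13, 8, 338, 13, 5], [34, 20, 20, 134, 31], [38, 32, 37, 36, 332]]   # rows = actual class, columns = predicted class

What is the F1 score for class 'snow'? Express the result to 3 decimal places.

Treat 'snow' as positive and all other classes as negative.
F1 score = 2·TP/(2·TP+FP+FN).
snow: TP=134, FP=19+70+13+36=138, FN=34+20+20+31=105 → 268/511 = 0.5245

0.524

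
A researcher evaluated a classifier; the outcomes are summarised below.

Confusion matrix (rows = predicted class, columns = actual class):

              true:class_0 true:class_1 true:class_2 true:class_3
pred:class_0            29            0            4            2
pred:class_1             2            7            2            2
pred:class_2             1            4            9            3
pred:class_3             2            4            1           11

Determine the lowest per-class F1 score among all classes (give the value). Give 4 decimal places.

Per-class F1 score (2·TP/(2·TP+FP+FN)):
  class_0: TP=29, FP=0+4+2=6, FN=2+1+2=5 → 58/69 = 0.84058
  class_1: TP=7, FP=2+2+2=6, FN=0+4+4=8 → 14/28 = 0.50000
  class_2: TP=9, FP=1+4+3=8, FN=4+2+1=7 → 18/33 = 0.54545
  class_3: TP=11, FP=2+4+1=7, FN=2+2+3=7 → 22/36 = 0.61111
Lowest is class 'class_1' with F1 score = 0.5000.

0.5000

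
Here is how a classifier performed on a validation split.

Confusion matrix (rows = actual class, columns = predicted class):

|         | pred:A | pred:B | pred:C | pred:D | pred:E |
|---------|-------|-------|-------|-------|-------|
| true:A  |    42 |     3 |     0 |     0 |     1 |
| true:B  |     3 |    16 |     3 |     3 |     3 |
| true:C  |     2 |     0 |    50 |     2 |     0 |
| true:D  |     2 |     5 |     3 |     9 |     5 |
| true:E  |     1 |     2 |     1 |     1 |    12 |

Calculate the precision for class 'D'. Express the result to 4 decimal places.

0.6000

One-vs-rest for 'D': TP = diagonal; FP = other classes predicted 'D'; FN = 'D' predicted as other.
precision = TP/(TP+FP).
D: TP=9, FP=0+3+2+1=6 → 9/15 = 0.60000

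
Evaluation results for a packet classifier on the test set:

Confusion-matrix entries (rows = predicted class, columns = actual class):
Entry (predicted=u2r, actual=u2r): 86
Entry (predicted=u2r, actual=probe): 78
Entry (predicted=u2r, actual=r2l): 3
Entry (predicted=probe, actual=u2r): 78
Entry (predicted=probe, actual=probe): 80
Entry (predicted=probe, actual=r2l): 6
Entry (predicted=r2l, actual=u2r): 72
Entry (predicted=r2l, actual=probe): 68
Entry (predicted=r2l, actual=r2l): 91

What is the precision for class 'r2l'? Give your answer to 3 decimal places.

precision = TP/(TP+FP).
r2l: TP=91, FP=72+68=140 → 91/231 = 0.3939

0.394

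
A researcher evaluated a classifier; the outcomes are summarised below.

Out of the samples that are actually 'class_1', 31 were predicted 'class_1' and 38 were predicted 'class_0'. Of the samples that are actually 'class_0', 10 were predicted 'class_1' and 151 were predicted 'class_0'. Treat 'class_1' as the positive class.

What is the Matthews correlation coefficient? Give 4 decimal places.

MCC = (TP·TN − FP·FN) / √((TP+FP)(TP+FN)(TN+FP)(TN+FN))
Numerator = 31·151 − 10·38 = 4301
Denominator = √(41·69·161·189) = √86083641 = 9278.1270
MCC = 4301 / 9278.1270 = 0.4636

0.4636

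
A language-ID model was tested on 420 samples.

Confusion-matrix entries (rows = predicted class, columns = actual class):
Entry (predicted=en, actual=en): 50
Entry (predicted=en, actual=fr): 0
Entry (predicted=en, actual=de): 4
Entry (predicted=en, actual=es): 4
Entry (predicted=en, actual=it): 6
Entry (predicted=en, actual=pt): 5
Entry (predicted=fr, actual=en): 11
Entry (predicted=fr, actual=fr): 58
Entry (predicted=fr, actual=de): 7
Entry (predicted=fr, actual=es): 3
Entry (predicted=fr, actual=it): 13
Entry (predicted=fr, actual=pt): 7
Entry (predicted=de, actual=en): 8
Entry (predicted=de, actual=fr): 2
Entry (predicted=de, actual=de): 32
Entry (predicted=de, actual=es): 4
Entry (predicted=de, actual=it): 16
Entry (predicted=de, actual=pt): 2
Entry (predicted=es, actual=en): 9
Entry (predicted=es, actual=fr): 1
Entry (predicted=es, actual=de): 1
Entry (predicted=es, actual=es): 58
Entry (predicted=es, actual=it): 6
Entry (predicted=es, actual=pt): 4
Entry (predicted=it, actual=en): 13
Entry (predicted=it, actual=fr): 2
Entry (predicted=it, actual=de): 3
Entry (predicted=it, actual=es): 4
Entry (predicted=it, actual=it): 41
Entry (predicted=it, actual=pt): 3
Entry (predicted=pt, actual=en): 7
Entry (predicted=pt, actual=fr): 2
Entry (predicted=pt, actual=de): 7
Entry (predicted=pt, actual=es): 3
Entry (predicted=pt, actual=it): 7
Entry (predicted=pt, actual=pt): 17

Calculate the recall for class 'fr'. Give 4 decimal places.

Treat 'fr' as positive and all other classes as negative.
recall = TP/(TP+FN).
fr: TP=58, FN=0+2+1+2+2=7 → 58/65 = 0.89231

0.8923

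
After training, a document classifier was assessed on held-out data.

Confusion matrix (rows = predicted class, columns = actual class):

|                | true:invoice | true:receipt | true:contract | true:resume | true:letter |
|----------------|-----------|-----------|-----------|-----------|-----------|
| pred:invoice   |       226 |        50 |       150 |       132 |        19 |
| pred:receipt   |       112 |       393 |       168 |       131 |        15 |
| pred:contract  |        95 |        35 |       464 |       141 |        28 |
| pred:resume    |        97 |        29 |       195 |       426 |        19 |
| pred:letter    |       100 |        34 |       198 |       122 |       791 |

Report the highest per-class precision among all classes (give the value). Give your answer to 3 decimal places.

0.635

Per-class precision (TP/(TP+FP)):
  invoice: TP=226, FP=50+150+132+19=351 → 226/577 = 0.3917
  receipt: TP=393, FP=112+168+131+15=426 → 393/819 = 0.4799
  contract: TP=464, FP=95+35+141+28=299 → 464/763 = 0.6081
  resume: TP=426, FP=97+29+195+19=340 → 426/766 = 0.5561
  letter: TP=791, FP=100+34+198+122=454 → 791/1245 = 0.6353
Highest is class 'letter' with precision = 0.635.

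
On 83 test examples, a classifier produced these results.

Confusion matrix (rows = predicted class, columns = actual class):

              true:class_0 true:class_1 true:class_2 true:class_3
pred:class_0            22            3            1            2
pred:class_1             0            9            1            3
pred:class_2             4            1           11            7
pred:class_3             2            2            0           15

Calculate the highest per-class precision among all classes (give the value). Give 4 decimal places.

0.7895

Per-class precision (TP/(TP+FP)):
  class_0: TP=22, FP=3+1+2=6 → 22/28 = 0.78571
  class_1: TP=9, FP=0+1+3=4 → 9/13 = 0.69231
  class_2: TP=11, FP=4+1+7=12 → 11/23 = 0.47826
  class_3: TP=15, FP=2+2+0=4 → 15/19 = 0.78947
Highest is class 'class_3' with precision = 0.7895.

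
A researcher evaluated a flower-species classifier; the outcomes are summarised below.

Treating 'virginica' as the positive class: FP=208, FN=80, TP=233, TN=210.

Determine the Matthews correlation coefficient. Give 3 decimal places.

0.250

MCC = (TP·TN − FP·FN) / √((TP+FP)(TP+FN)(TN+FP)(TN+FN))
Numerator = 233·210 − 208·80 = 32290
Denominator = √(441·313·418·290) = √16732360260 = 129353.6248
MCC = 32290 / 129353.6248 = 0.250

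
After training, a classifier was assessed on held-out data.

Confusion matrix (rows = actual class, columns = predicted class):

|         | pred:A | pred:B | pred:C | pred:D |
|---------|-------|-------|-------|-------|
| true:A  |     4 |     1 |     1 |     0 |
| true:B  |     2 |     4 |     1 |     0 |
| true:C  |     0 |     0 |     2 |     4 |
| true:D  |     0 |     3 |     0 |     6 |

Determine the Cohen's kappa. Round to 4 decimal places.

Observed agreement pₒ = trace/N = 16/28 = 0.57143
Expected agreement pₑ = Σ (rowᵢ·colᵢ)/N² = (6·6 + 7·8 + 6·4 + 9·10)/28² = 0.26276
κ = (pₒ − pₑ)/(1 − pₑ) = (0.57143 − 0.26276)/(1 − 0.26276) = 0.4187

0.4187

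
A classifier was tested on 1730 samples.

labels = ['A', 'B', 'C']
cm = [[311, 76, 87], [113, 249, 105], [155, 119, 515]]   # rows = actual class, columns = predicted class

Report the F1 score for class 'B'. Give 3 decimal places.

0.547

One-vs-rest for 'B': TP = diagonal; FP = other classes predicted 'B'; FN = 'B' predicted as other.
F1 score = 2·TP/(2·TP+FP+FN).
B: TP=249, FP=76+119=195, FN=113+105=218 → 498/911 = 0.5467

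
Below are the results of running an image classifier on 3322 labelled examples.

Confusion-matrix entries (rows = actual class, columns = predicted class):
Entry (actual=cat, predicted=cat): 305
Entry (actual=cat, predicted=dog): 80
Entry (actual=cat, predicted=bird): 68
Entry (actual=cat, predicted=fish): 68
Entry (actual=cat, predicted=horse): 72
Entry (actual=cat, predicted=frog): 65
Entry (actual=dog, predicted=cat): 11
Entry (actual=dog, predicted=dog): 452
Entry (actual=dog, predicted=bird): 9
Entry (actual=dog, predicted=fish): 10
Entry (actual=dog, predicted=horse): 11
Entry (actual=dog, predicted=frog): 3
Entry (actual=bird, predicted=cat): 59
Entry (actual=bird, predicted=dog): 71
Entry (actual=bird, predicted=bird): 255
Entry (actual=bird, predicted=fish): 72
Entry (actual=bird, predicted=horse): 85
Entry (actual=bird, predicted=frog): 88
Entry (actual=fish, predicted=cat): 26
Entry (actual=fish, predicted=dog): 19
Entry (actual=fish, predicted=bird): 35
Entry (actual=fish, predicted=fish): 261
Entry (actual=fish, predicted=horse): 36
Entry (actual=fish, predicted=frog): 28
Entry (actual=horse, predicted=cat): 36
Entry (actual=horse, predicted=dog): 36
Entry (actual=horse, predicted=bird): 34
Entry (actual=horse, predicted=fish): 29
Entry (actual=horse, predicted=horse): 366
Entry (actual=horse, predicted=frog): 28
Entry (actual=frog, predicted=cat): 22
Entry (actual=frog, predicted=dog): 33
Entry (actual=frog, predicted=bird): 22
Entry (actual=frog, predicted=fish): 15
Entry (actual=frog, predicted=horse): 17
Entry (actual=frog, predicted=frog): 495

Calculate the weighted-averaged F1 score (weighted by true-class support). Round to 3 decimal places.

Per-class F1 score (2·TP/(2·TP+FP+FN)):
  cat: TP=305, FP=11+59+26+36+22=154, FN=80+68+68+72+65=353 → 610/1117 = 0.5461
  dog: TP=452, FP=80+71+19+36+33=239, FN=11+9+10+11+3=44 → 904/1187 = 0.7616
  bird: TP=255, FP=68+9+35+34+22=168, FN=59+71+72+85+88=375 → 510/1053 = 0.4843
  fish: TP=261, FP=68+10+72+29+15=194, FN=26+19+35+36+28=144 → 522/860 = 0.6070
  horse: TP=366, FP=72+11+85+36+17=221, FN=36+36+34+29+28=163 → 732/1116 = 0.6559
  frog: TP=495, FP=65+3+88+28+28=212, FN=22+33+22+15+17=109 → 990/1311 = 0.7551
Weighted-F1 score = Σ (supportᵢ/N)·F1 scoreᵢ with N=3322: (658/3322)·0.5461 + (496/3322)·0.7616 + (630/3322)·0.4843 + (405/3322)·0.6070 + (529/3322)·0.6559 + (604/3322)·0.7551 = 0.629

0.629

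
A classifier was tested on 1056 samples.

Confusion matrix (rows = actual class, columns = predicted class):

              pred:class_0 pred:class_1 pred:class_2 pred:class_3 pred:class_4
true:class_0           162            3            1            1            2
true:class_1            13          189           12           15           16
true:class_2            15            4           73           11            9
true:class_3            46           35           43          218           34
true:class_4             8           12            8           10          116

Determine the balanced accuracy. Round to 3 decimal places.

Balanced accuracy = mean of per-class recall.
  class_0: recall = 162/169 = 0.9586
  class_1: recall = 189/245 = 0.7714
  class_2: recall = 73/112 = 0.6518
  class_3: recall = 218/376 = 0.5798
  class_4: recall = 116/154 = 0.7532
Mean = (0.9586 + 0.7714 + 0.6518 + 0.5798 + 0.7532) / 5 = 0.743

0.743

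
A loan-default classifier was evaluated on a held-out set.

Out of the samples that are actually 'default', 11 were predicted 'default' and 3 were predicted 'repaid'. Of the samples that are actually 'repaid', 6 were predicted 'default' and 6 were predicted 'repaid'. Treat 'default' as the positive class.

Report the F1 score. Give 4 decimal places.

Precision = TP/(TP+FP) = 11/17 = 0.6471
Recall = TP/(TP+FN) = 11/14 = 0.7857
F1 = 2·TP/(2·TP+FP+FN) = 22/31 = 0.7097

0.7097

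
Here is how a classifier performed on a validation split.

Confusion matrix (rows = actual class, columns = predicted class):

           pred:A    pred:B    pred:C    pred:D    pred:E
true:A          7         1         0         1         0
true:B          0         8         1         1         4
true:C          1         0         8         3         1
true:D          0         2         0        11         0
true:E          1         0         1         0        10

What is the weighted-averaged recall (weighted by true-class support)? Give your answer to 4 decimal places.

0.7213

Per-class recall (TP/(TP+FN)):
  A: TP=7, FN=1+0+1+0=2 → 7/9 = 0.77778
  B: TP=8, FN=0+1+1+4=6 → 8/14 = 0.57143
  C: TP=8, FN=1+0+3+1=5 → 8/13 = 0.61538
  D: TP=11, FN=0+2+0+0=2 → 11/13 = 0.84615
  E: TP=10, FN=1+0+1+0=2 → 10/12 = 0.83333
Weighted-recall = Σ (supportᵢ/N)·recallᵢ with N=61: (9/61)·0.77778 + (14/61)·0.57143 + (13/61)·0.61538 + (13/61)·0.84615 + (12/61)·0.83333 = 0.7213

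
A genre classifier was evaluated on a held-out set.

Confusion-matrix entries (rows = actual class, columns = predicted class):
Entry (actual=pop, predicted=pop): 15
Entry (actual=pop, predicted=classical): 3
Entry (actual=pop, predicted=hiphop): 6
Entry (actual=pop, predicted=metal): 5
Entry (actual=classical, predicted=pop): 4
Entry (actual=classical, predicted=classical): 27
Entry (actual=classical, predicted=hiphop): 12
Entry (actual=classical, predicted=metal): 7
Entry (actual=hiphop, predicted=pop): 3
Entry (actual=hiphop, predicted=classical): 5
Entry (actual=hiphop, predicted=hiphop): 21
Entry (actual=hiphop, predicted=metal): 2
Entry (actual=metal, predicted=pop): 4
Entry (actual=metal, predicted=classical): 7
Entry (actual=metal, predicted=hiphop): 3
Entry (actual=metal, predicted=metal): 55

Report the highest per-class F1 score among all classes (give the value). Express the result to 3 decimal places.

Per-class F1 score (2·TP/(2·TP+FP+FN)):
  pop: TP=15, FP=4+3+4=11, FN=3+6+5=14 → 30/55 = 0.5455
  classical: TP=27, FP=3+5+7=15, FN=4+12+7=23 → 54/92 = 0.5870
  hiphop: TP=21, FP=6+12+3=21, FN=3+5+2=10 → 42/73 = 0.5753
  metal: TP=55, FP=5+7+2=14, FN=4+7+3=14 → 110/138 = 0.7971
Highest is class 'metal' with F1 score = 0.797.

0.797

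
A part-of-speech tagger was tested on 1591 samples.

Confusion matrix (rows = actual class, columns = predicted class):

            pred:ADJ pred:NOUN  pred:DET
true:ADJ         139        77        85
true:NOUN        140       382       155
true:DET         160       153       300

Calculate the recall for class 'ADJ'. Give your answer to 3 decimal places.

Treat 'ADJ' as positive and all other classes as negative.
recall = TP/(TP+FN).
ADJ: TP=139, FN=77+85=162 → 139/301 = 0.4618

0.462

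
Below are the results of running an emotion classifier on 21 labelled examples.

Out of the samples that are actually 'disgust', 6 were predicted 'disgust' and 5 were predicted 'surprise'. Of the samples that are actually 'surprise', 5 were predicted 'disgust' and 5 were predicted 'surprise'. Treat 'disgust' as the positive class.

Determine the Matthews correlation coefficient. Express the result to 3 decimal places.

MCC = (TP·TN − FP·FN) / √((TP+FP)(TP+FN)(TN+FP)(TN+FN))
Numerator = 6·5 − 5·5 = 5
Denominator = √(11·11·10·10) = √12100 = 110.0000
MCC = 5 / 110.0000 = 0.045

0.045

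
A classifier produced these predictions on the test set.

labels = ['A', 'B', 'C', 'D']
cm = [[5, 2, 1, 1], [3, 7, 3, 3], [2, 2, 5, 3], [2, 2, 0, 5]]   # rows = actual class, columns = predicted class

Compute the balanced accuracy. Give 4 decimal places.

0.4913

Balanced accuracy = mean of per-class recall.
  A: recall = 5/9 = 0.55556
  B: recall = 7/16 = 0.43750
  C: recall = 5/12 = 0.41667
  D: recall = 5/9 = 0.55556
Mean = (0.55556 + 0.43750 + 0.41667 + 0.55556) / 4 = 0.4913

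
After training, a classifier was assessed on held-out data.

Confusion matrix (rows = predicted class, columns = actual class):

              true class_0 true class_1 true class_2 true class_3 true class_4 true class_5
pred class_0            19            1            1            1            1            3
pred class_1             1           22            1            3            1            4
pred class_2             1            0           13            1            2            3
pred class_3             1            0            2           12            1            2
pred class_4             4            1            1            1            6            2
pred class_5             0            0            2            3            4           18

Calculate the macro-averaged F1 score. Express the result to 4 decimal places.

Per-class F1 score (2·TP/(2·TP+FP+FN)):
  class_0: TP=19, FP=1+1+1+1+3=7, FN=1+1+1+4+0=7 → 38/52 = 0.73077
  class_1: TP=22, FP=1+1+3+1+4=10, FN=1+0+0+1+0=2 → 44/56 = 0.78571
  class_2: TP=13, FP=1+0+1+2+3=7, FN=1+1+2+1+2=7 → 26/40 = 0.65000
  class_3: TP=12, FP=1+0+2+1+2=6, FN=1+3+1+1+3=9 → 24/39 = 0.61538
  class_4: TP=6, FP=4+1+1+1+2=9, FN=1+1+2+1+4=9 → 12/30 = 0.40000
  class_5: TP=18, FP=0+0+2+3+4=9, FN=3+4+3+2+2=14 → 36/59 = 0.61017
Macro-F1 score = mean = (0.73077 + 0.78571 + 0.65000 + 0.61538 + 0.40000 + 0.61017) / 6 = 0.6320

0.6320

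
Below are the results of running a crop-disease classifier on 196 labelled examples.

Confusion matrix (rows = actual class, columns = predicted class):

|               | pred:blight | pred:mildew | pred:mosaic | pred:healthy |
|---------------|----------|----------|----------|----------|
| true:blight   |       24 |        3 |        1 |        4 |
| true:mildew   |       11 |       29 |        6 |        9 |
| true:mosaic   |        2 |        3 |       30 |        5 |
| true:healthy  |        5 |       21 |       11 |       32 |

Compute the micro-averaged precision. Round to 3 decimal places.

Micro-averaging pools counts across classes: ΣTP=115, ΣFP=81, ΣFN=81.
Micro-precision = TP/(TP+FP) on pooled counts = 0.587 (equals overall accuracy in single-label multiclass).

0.587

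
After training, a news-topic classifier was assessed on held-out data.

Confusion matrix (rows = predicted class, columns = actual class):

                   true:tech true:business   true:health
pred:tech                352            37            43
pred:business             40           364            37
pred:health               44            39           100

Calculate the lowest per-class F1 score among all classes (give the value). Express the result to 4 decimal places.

0.5510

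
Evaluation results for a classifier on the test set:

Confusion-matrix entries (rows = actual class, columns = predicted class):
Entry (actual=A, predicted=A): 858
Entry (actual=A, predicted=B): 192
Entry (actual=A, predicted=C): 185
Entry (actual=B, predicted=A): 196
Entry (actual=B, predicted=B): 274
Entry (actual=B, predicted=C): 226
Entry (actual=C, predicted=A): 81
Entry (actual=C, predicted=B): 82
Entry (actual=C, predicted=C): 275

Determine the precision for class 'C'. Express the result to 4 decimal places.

Take TP from the diagonal, FP from the rest of the 'C' prediction marginal, FN from the rest of the 'C' actual marginal.
precision = TP/(TP+FP).
C: TP=275, FP=185+226=411 → 275/686 = 0.40087

0.4009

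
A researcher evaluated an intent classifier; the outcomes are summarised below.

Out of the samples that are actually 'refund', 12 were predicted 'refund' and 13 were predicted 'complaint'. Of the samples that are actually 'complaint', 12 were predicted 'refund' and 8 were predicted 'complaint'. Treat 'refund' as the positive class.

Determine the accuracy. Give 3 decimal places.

Accuracy = (TP+TN)/N = (12+8)/45 = 0.444

0.444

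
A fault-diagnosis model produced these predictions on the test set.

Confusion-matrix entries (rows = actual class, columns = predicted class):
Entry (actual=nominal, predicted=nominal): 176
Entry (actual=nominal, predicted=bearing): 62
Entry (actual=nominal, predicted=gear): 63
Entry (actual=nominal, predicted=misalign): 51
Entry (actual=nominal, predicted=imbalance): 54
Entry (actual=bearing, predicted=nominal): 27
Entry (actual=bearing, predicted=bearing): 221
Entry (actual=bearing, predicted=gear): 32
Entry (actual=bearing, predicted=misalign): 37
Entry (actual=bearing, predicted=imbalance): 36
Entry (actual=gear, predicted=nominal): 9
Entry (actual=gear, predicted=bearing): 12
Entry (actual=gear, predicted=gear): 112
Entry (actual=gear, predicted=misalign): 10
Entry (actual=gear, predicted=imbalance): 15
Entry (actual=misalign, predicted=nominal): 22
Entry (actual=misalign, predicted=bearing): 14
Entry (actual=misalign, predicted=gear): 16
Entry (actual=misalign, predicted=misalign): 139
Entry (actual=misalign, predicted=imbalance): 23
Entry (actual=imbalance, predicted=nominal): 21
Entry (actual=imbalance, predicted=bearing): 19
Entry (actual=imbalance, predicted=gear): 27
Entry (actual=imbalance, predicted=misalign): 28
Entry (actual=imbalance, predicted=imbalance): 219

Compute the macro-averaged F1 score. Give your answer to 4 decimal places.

Per-class F1 score (2·TP/(2·TP+FP+FN)):
  nominal: TP=176, FP=27+9+22+21=79, FN=62+63+51+54=230 → 352/661 = 0.53253
  bearing: TP=221, FP=62+12+14+19=107, FN=27+32+37+36=132 → 442/681 = 0.64905
  gear: TP=112, FP=63+32+16+27=138, FN=9+12+10+15=46 → 224/408 = 0.54902
  misalign: TP=139, FP=51+37+10+28=126, FN=22+14+16+23=75 → 278/479 = 0.58038
  imbalance: TP=219, FP=54+36+15+23=128, FN=21+19+27+28=95 → 438/661 = 0.66263
Macro-F1 score = mean = (0.53253 + 0.64905 + 0.54902 + 0.58038 + 0.66263) / 5 = 0.5947

0.5947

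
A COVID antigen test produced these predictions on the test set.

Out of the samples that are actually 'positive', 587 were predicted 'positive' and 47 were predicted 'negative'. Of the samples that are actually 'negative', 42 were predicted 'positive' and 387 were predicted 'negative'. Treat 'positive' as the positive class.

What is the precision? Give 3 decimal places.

0.933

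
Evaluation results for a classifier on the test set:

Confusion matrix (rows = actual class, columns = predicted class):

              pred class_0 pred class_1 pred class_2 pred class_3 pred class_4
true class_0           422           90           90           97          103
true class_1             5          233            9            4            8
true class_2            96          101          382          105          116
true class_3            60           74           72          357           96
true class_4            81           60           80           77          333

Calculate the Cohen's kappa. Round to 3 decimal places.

0.433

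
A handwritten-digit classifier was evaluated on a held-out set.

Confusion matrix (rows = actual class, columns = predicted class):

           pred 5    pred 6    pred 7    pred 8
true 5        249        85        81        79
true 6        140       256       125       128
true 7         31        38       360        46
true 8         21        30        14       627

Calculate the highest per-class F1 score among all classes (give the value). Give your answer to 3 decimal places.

Per-class F1 score (2·TP/(2·TP+FP+FN)):
  5: TP=249, FP=140+31+21=192, FN=85+81+79=245 → 498/935 = 0.5326
  6: TP=256, FP=85+38+30=153, FN=140+125+128=393 → 512/1058 = 0.4839
  7: TP=360, FP=81+125+14=220, FN=31+38+46=115 → 720/1055 = 0.6825
  8: TP=627, FP=79+128+46=253, FN=21+30+14=65 → 1254/1572 = 0.7977
Highest is class '8' with F1 score = 0.798.

0.798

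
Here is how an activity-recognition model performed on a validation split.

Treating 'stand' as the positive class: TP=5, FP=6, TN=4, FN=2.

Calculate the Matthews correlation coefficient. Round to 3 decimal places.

0.118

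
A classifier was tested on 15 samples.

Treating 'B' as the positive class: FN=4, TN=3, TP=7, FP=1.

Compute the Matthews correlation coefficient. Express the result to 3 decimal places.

0.342

MCC = (TP·TN − FP·FN) / √((TP+FP)(TP+FN)(TN+FP)(TN+FN))
Numerator = 7·3 − 1·4 = 17
Denominator = √(8·11·4·7) = √2464 = 49.6387
MCC = 17 / 49.6387 = 0.342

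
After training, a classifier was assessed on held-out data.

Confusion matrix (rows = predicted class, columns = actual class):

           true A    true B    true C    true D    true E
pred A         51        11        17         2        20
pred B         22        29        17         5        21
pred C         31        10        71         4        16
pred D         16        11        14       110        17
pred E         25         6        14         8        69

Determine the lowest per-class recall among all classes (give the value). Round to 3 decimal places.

0.352

Per-class recall (TP/(TP+FN)):
  A: TP=51, FN=22+31+16+25=94 → 51/145 = 0.3517
  B: TP=29, FN=11+10+11+6=38 → 29/67 = 0.4328
  C: TP=71, FN=17+17+14+14=62 → 71/133 = 0.5338
  D: TP=110, FN=2+5+4+8=19 → 110/129 = 0.8527
  E: TP=69, FN=20+21+16+17=74 → 69/143 = 0.4825
Lowest is class 'A' with recall = 0.352.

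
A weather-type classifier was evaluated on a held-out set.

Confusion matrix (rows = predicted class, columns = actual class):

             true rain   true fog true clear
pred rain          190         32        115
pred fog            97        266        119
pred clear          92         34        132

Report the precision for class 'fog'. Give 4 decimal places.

Treat 'fog' as positive and all other classes as negative.
precision = TP/(TP+FP).
fog: TP=266, FP=97+119=216 → 266/482 = 0.55187

0.5519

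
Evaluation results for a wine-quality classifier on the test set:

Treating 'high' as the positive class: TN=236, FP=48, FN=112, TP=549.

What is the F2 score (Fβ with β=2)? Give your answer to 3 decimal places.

0.847

Fβ = (1+β²)·TP / ((1+β²)·TP + β²·FN + FP), with β²=4
= 5·549 / (5·549 + 4·112 + 48) = 0.847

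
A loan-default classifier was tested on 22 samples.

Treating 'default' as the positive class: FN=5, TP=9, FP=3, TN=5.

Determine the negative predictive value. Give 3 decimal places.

NPV = TN/(TN+FN) = 5/(5+5) = 0.500

0.500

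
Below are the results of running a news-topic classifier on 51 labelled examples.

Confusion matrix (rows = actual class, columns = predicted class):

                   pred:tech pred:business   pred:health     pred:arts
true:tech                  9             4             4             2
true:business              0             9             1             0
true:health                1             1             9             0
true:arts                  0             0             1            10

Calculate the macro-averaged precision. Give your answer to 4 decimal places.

0.7440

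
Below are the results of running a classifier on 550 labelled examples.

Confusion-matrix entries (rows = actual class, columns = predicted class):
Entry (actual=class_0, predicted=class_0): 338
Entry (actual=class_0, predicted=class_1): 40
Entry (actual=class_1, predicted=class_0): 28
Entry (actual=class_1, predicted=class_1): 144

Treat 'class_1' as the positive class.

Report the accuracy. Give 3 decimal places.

Accuracy = (TP+TN)/N = (144+338)/550 = 0.876

0.876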